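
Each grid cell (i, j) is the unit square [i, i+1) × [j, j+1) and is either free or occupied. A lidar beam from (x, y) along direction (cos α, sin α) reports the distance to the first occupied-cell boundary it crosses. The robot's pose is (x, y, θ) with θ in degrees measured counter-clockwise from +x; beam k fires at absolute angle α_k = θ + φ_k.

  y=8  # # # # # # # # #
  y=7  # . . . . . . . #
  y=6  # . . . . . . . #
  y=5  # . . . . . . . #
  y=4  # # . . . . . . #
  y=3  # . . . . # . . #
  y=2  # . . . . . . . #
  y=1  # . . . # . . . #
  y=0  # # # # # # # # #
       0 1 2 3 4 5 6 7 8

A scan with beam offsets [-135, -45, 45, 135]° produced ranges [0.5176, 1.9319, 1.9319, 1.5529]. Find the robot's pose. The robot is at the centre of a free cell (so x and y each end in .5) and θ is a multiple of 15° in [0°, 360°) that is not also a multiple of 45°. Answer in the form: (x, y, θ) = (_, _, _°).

(x, y, θ) = (7.5, 2.5, 120°)

The pose lattice has 46·16 = 736 candidates. Test each by forward raycasting.
  (1.5, 7.5, 285°): beam 1 = 0.5774 ≠ 0.5176 ✗
  (1.5, 6.5, 165°): beam 1 = 3.0000 ≠ 0.5176 ✗
  (3.5, 1.5, 285°): beam 1 = 2.8868 ≠ 0.5176 ✗
  …
  (7.5, 2.5, 120°): r_1=0.5176, r_2=1.9319, r_3=1.9319, r_4=1.5529 — all match ✓
Unique over the lattice → pose = (7.5, 2.5, 120°).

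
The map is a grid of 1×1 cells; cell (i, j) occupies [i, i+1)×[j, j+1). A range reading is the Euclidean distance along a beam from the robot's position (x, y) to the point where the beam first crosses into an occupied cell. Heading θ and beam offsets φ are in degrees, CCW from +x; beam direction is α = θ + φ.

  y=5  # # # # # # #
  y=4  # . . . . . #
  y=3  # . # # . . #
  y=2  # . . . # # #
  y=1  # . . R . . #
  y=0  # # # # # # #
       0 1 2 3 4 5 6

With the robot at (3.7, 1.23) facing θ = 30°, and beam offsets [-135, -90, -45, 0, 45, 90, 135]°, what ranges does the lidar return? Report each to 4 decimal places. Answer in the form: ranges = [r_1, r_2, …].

beam 1: φ=-135°, α=255°
  dir = (cos 255°, sin 255°) = (-0.2588, -0.9659); from cell (3,1)
  next x-line at t=2.7046, next y-line at t=0.2381; Δt_x=3.8637, Δt_y=1.0353
    y: enter (3,0) at t=0.2381 ← occupied
  → r_1 = 0.2381
beam 2: φ=-90°, α=300°
  dir = (cos 300°, sin 300°) = (0.5000, -0.8660); from cell (3,1)
  next x-line at t=0.6000, next y-line at t=0.2656; Δt_x=2.0000, Δt_y=1.1547
    y: enter (3,0) at t=0.2656 ← occupied
  → r_2 = 0.2656
beam 3: φ=-45°, α=345°
  dir = (cos 345°, sin 345°) = (0.9659, -0.2588); from cell (3,1)
  next x-line at t=0.3106, next y-line at t=0.8887; Δt_x=1.0353, Δt_y=3.8637
    x: enter (4,1) at t=0.3106
    y: enter (4,0) at t=0.8887 ← occupied
  → r_3 = 0.8887
beam 4: φ=0°, α=30°
  dir = (cos 30°, sin 30°) = (0.8660, 0.5000); from cell (3,1)
  next x-line at t=0.3464, next y-line at t=1.5400; Δt_x=1.1547, Δt_y=2.0000
    x: enter (4,1) at t=0.3464
    x: enter (5,1) at t=1.5011
    y: enter (5,2) at t=1.5400 ← occupied
  → r_4 = 1.5400
beam 5: φ=45°, α=75°
  dir = (cos 75°, sin 75°) = (0.2588, 0.9659); from cell (3,1)
  next x-line at t=1.1591, next y-line at t=0.7972; Δt_x=3.8637, Δt_y=1.0353
    y: enter (3,2) at t=0.7972
    x: enter (4,2) at t=1.1591 ← occupied
  → r_5 = 1.1591
beam 6: φ=90°, α=120°
  dir = (cos 120°, sin 120°) = (-0.5000, 0.8660); from cell (3,1)
  next x-line at t=1.4000, next y-line at t=0.8891; Δt_x=2.0000, Δt_y=1.1547
    y: enter (3,2) at t=0.8891
    x: enter (2,2) at t=1.4000
    y: enter (2,3) at t=2.0438 ← occupied
  → r_6 = 2.0438
beam 7: φ=135°, α=165°
  dir = (cos 165°, sin 165°) = (-0.9659, 0.2588); from cell (3,1)
  next x-line at t=0.7247, next y-line at t=2.9751; Δt_x=1.0353, Δt_y=3.8637
    x: enter (2,1) at t=0.7247
    x: enter (1,1) at t=1.7600
    x: enter (0,1) at t=2.7952 ← occupied
  → r_7 = 2.7952

ranges = [0.2381, 0.2656, 0.8887, 1.5400, 1.1591, 2.0438, 2.7952]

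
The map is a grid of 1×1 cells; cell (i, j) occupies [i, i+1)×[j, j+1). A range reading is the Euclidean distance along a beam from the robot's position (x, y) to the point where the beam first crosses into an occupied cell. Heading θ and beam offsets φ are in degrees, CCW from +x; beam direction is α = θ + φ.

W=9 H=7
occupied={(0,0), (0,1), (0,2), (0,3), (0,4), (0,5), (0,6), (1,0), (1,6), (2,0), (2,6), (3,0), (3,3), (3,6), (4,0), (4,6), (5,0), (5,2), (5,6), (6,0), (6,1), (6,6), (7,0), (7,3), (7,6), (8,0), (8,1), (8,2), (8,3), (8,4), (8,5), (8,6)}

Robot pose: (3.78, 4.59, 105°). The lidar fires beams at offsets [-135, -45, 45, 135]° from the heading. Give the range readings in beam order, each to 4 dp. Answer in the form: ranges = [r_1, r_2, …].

ranges = [4.8728, 1.6281, 2.8200, 0.6813]

beam 1: φ=-135°, α=330°
  dir = (cos 330°, sin 330°) = (0.8660, -0.5000); from cell (3,4)
  next x-line at t=0.2540, next y-line at t=1.1800; Δt_x=1.1547, Δt_y=2.0000
    x: enter (4,4) at t=0.2540
    y: enter (4,3) at t=1.1800
    x: enter (5,3) at t=1.4087
    x: enter (6,3) at t=2.5634
    y: enter (6,2) at t=3.1800
    x: enter (7,2) at t=3.7181
    x: enter (8,2) at t=4.8728 ← occupied
  → r_1 = 4.8728
beam 2: φ=-45°, α=60°
  dir = (cos 60°, sin 60°) = (0.5000, 0.8660); from cell (3,4)
  next x-line at t=0.4400, next y-line at t=0.4734; Δt_x=2.0000, Δt_y=1.1547
    x: enter (4,4) at t=0.4400
    y: enter (4,5) at t=0.4734
    y: enter (4,6) at t=1.6281 ← occupied
  → r_2 = 1.6281
beam 3: φ=45°, α=150°
  dir = (cos 150°, sin 150°) = (-0.8660, 0.5000); from cell (3,4)
  next x-line at t=0.9007, next y-line at t=0.8200; Δt_x=1.1547, Δt_y=2.0000
    y: enter (3,5) at t=0.8200
    x: enter (2,5) at t=0.9007
    x: enter (1,5) at t=2.0554
    y: enter (1,6) at t=2.8200 ← occupied
  → r_3 = 2.8200
beam 4: φ=135°, α=240°
  dir = (cos 240°, sin 240°) = (-0.5000, -0.8660); from cell (3,4)
  next x-line at t=1.5600, next y-line at t=0.6813; Δt_x=2.0000, Δt_y=1.1547
    y: enter (3,3) at t=0.6813 ← occupied
  → r_4 = 0.6813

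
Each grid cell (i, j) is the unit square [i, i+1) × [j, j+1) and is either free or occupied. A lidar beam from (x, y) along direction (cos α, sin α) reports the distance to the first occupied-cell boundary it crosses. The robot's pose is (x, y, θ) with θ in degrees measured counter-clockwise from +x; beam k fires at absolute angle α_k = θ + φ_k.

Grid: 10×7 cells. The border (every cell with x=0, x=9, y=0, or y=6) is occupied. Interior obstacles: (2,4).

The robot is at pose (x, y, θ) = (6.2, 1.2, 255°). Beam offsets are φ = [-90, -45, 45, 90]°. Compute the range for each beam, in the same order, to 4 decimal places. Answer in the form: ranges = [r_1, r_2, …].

beam 1: φ=-90°, α=165°
  direction (-0.9659, 0.2588); cell (6,1); t to first gridline: x 0.2071, y 3.0910 (then +1.0353 / +3.8637)
    (5,1) via x @ 0.2071
    (4,1) via x @ 1.2423
    (3,1) via x @ 2.2776
    (3,2) via y @ 3.0910
    (2,2) via x @ 3.3129
    (1,2) via x @ 4.3482
    (0,2) via x @ 5.3834  # hit
  → r_1 = 5.3834
beam 2: φ=-45°, α=210°
  direction (-0.8660, -0.5000); cell (6,1); t to first gridline: x 0.2309, y 0.4000 (then +1.1547 / +2.0000)
    (5,1) via x @ 0.2309
    (5,0) via y @ 0.4000  # hit
  → r_2 = 0.4000
beam 3: φ=45°, α=300°
  direction (0.5000, -0.8660); cell (6,1); t to first gridline: x 1.6000, y 0.2309 (then +2.0000 / +1.1547)
    (6,0) via y @ 0.2309  # hit
  → r_3 = 0.2309
beam 4: φ=90°, α=345°
  direction (0.9659, -0.2588); cell (6,1); t to first gridline: x 0.8282, y 0.7727 (then +1.0353 / +3.8637)
    (6,0) via y @ 0.7727  # hit
  → r_4 = 0.7727

ranges = [5.3834, 0.4000, 0.2309, 0.7727]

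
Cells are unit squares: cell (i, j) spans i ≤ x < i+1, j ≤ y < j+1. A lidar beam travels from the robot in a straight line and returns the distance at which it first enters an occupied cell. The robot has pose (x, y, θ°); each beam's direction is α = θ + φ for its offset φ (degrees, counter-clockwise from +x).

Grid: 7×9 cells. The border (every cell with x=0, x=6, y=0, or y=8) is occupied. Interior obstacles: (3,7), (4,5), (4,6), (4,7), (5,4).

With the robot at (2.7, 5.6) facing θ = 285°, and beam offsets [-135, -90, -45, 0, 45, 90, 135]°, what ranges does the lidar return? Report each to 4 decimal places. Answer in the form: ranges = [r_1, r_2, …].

ranges = [1.9630, 1.7600, 3.4000, 4.7623, 2.6558, 1.3459, 1.6166]

beam 1: φ=-135°, α=150°
  cosα=-0.8660 sinα=0.5000 | (2,5) | tMaxX 0.8083 tMaxY 0.8000 | tΔX 1.1547 tΔY 2.0000
    t=0.8000 [y] (2,6)
    t=0.8083 [x] (1,6)
    t=1.9630 [x] (0,6) — stop
  → r_1 = 1.9630
beam 2: φ=-90°, α=195°
  cosα=-0.9659 sinα=-0.2588 | (2,5) | tMaxX 0.7247 tMaxY 2.3182 | tΔX 1.0353 tΔY 3.8637
    t=0.7247 [x] (1,5)
    t=1.7600 [x] (0,5) — stop
  → r_2 = 1.7600
beam 3: φ=-45°, α=240°
  cosα=-0.5000 sinα=-0.8660 | (2,5) | tMaxX 1.4000 tMaxY 0.6928 | tΔX 2.0000 tΔY 1.1547
    t=0.6928 [y] (2,4)
    t=1.4000 [x] (1,4)
    t=1.8475 [y] (1,3)
    t=3.0022 [y] (1,2)
    t=3.4000 [x] (0,2) — stop
  → r_3 = 3.4000
beam 4: φ=0°, α=285°
  cosα=0.2588 sinα=-0.9659 | (2,5) | tMaxX 1.1591 tMaxY 0.6212 | tΔX 3.8637 tΔY 1.0353
    t=0.6212 [y] (2,4)
    t=1.1591 [x] (3,4)
    t=1.6564 [y] (3,3)
    t=2.6917 [y] (3,2)
    t=3.7270 [y] (3,1)
    t=4.7623 [y] (3,0) — stop
  → r_4 = 4.7623
beam 5: φ=45°, α=330°
  cosα=0.8660 sinα=-0.5000 | (2,5) | tMaxX 0.3464 tMaxY 1.2000 | tΔX 1.1547 tΔY 2.0000
    t=0.3464 [x] (3,5)
    t=1.2000 [y] (3,4)
    t=1.5011 [x] (4,4)
    t=2.6558 [x] (5,4) — stop
  → r_5 = 2.6558
beam 6: φ=90°, α=15°
  cosα=0.9659 sinα=0.2588 | (2,5) | tMaxX 0.3106 tMaxY 1.5455 | tΔX 1.0353 tΔY 3.8637
    t=0.3106 [x] (3,5)
    t=1.3459 [x] (4,5) — stop
  → r_6 = 1.3459
beam 7: φ=135°, α=60°
  cosα=0.5000 sinα=0.8660 | (2,5) | tMaxX 0.6000 tMaxY 0.4619 | tΔX 2.0000 tΔY 1.1547
    t=0.4619 [y] (2,6)
    t=0.6000 [x] (3,6)
    t=1.6166 [y] (3,7) — stop
  → r_7 = 1.6166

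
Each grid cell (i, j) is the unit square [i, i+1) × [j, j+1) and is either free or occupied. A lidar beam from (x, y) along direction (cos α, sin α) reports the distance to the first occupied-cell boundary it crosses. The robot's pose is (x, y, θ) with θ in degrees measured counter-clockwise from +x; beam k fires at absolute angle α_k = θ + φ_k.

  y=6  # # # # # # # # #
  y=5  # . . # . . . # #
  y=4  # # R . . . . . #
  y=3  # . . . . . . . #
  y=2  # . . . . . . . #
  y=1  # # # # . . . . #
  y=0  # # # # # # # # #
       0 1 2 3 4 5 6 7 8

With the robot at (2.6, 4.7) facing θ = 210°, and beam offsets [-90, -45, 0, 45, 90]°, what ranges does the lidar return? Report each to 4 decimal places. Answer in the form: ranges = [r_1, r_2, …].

beam 1: φ=-90°, α=120°
  direction (-0.5000, 0.8660); cell (2,4); t to first gridline: x 1.2000, y 0.3464 (then +2.0000 / +1.1547)
    (2,5) via y @ 0.3464
    (1,5) via x @ 1.2000
    (1,6) via y @ 1.5011  # hit
  → r_1 = 1.5011
beam 2: φ=-45°, α=165°
  direction (-0.9659, 0.2588); cell (2,4); t to first gridline: x 0.6212, y 1.1591 (then +1.0353 / +3.8637)
    (1,4) via x @ 0.6212  # hit
  → r_2 = 0.6212
beam 3: φ=0°, α=210°
  direction (-0.8660, -0.5000); cell (2,4); t to first gridline: x 0.6928, y 1.4000 (then +1.1547 / +2.0000)
    (1,4) via x @ 0.6928  # hit
  → r_3 = 0.6928
beam 4: φ=45°, α=255°
  direction (-0.2588, -0.9659); cell (2,4); t to first gridline: x 2.3182, y 0.7247 (then +3.8637 / +1.0353)
    (2,3) via y @ 0.7247
    (2,2) via y @ 1.7600
    (1,2) via x @ 2.3182
    (1,1) via y @ 2.7952  # hit
  → r_4 = 2.7952
beam 5: φ=90°, α=300°
  direction (0.5000, -0.8660); cell (2,4); t to first gridline: x 0.8000, y 0.8083 (then +2.0000 / +1.1547)
    (3,4) via x @ 0.8000
    (3,3) via y @ 0.8083
    (3,2) via y @ 1.9630
    (4,2) via x @ 2.8000
    (4,1) via y @ 3.1177
    (4,0) via y @ 4.2724  # hit
  → r_5 = 4.2724

ranges = [1.5011, 0.6212, 0.6928, 2.7952, 4.2724]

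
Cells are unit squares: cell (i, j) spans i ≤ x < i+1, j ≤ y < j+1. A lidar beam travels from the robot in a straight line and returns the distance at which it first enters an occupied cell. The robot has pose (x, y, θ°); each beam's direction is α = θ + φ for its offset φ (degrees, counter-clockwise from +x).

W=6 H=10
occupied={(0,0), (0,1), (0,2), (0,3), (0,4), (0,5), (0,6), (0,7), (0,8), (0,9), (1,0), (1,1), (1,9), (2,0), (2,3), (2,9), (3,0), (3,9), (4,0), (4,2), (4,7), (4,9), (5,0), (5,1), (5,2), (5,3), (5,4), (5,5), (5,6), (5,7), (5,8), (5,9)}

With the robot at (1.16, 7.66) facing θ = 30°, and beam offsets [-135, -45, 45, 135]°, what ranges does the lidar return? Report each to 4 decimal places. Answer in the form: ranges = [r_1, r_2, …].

beam 1: φ=-135°, α=255°
  cosα=-0.2588 sinα=-0.9659 | (1,7) | tMaxX 0.6182 tMaxY 0.6833 | tΔX 3.8637 tΔY 1.0353
    t=0.6182 [x] (0,7) — stop
  → r_1 = 0.6182
beam 2: φ=-45°, α=345°
  cosα=0.9659 sinα=-0.2588 | (1,7) | tMaxX 0.8696 tMaxY 2.5500 | tΔX 1.0353 tΔY 3.8637
    t=0.8696 [x] (2,7)
    t=1.9049 [x] (3,7)
    t=2.5500 [y] (3,6)
    t=2.9402 [x] (4,6)
    t=3.9755 [x] (5,6) — stop
  → r_2 = 3.9755
beam 3: φ=45°, α=75°
  cosα=0.2588 sinα=0.9659 | (1,7) | tMaxX 3.2455 tMaxY 0.3520 | tΔX 3.8637 tΔY 1.0353
    t=0.3520 [y] (1,8)
    t=1.3873 [y] (1,9) — stop
  → r_3 = 1.3873
beam 4: φ=135°, α=165°
  cosα=-0.9659 sinα=0.2588 | (1,7) | tMaxX 0.1656 tMaxY 1.3137 | tΔX 1.0353 tΔY 3.8637
    t=0.1656 [x] (0,7) — stop
  → r_4 = 0.1656

ranges = [0.6182, 3.9755, 1.3873, 0.1656]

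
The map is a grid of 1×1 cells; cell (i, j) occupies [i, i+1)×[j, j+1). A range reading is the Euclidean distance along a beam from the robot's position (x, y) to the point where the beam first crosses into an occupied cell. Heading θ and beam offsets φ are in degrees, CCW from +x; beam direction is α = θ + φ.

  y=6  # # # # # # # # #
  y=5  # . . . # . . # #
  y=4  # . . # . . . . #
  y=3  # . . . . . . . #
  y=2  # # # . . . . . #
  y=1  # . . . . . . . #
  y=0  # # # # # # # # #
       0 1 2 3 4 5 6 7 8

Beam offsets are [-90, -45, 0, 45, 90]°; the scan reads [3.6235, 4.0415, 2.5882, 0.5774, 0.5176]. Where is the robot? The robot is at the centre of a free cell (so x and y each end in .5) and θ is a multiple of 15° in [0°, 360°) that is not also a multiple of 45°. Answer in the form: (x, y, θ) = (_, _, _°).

(x, y, θ) = (4.5, 4.5, 15°)

Enumerate (i+0.5, j+0.5, θ) over the 30 free cells and 16 admissible headings. For each, cast all 5 beams and compare to the given ranges.
  (1.5, 4.5, 240°): beam 1 = 0.5774 ≠ 3.6235 ✗
  (4.5, 4.5, 60°): beam 1 = 4.0415 ≠ 3.6235 ✗
  (2.5, 5.5, 240°): beam 1 = 1.0000 ≠ 3.6235 ✗
  …
  (4.5, 4.5, 15°): r_1=3.6235, r_2=4.0415, r_3=2.5882, r_4=0.5774, r_5=0.5176 — all match ✓
Only this pose fits every beam.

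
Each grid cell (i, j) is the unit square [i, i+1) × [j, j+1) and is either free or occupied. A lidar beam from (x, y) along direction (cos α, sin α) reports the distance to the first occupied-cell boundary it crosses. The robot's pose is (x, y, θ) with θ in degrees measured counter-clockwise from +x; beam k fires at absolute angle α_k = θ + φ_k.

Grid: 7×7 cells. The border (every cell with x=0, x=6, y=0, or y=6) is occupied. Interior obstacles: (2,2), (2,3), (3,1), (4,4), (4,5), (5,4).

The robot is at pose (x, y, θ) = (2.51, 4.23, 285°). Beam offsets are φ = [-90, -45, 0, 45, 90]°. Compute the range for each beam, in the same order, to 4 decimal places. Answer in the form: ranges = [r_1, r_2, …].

beam 1: φ=-90°, α=195°
  d=(-0.9659,-0.2588)  start (2,4)  tX=0.5280 tY=0.8887  stride 1/|dx|=1.0353 1/|dy|=3.8637
    cross x-line → (1,4), t=0.5280
    cross y-line → (1,3), t=0.8887
    cross x-line → (0,3), t=1.5633 (wall)
  → r_1 = 1.5633
beam 2: φ=-45°, α=240°
  d=(-0.5000,-0.8660)  start (2,4)  tX=1.0200 tY=0.2656  stride 1/|dx|=2.0000 1/|dy|=1.1547
    cross y-line → (2,3), t=0.2656 (wall)
  → r_2 = 0.2656
beam 3: φ=0°, α=285°
  d=(0.2588,-0.9659)  start (2,4)  tX=1.8932 tY=0.2381  stride 1/|dx|=3.8637 1/|dy|=1.0353
    cross y-line → (2,3), t=0.2381 (wall)
  → r_3 = 0.2381
beam 4: φ=45°, α=330°
  d=(0.8660,-0.5000)  start (2,4)  tX=0.5658 tY=0.4600  stride 1/|dx|=1.1547 1/|dy|=2.0000
    cross y-line → (2,3), t=0.4600 (wall)
  → r_4 = 0.4600
beam 5: φ=90°, α=15°
  d=(0.9659,0.2588)  start (2,4)  tX=0.5073 tY=2.9751  stride 1/|dx|=1.0353 1/|dy|=3.8637
    cross x-line → (3,4), t=0.5073
    cross x-line → (4,4), t=1.5426 (wall)
  → r_5 = 1.5426

ranges = [1.5633, 0.2656, 0.2381, 0.4600, 1.5426]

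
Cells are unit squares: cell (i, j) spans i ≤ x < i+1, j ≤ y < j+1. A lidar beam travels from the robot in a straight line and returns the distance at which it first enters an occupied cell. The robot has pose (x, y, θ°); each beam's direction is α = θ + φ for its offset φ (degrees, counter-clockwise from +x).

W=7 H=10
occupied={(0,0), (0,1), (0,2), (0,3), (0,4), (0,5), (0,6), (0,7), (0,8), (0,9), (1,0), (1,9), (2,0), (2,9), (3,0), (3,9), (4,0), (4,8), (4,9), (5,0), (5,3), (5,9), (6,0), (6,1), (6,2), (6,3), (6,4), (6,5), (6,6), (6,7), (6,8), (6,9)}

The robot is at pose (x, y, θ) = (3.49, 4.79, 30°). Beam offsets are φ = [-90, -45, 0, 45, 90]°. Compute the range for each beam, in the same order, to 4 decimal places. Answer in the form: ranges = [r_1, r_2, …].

beam 1: φ=-90°, α=300°
  dir = (cos 300°, sin 300°) = (0.5000, -0.8660); from cell (3,4)
  next x-line at t=1.0200, next y-line at t=0.9122; Δt_x=2.0000, Δt_y=1.1547
    y: enter (3,3) at t=0.9122
    x: enter (4,3) at t=1.0200
    y: enter (4,2) at t=2.0669
    x: enter (5,2) at t=3.0200
    y: enter (5,1) at t=3.2216
    y: enter (5,0) at t=4.3763 ← occupied
  → r_1 = 4.3763
beam 2: φ=-45°, α=345°
  dir = (cos 345°, sin 345°) = (0.9659, -0.2588); from cell (3,4)
  next x-line at t=0.5280, next y-line at t=3.0523; Δt_x=1.0353, Δt_y=3.8637
    x: enter (4,4) at t=0.5280
    x: enter (5,4) at t=1.5633
    x: enter (6,4) at t=2.5985 ← occupied
  → r_2 = 2.5985
beam 3: φ=0°, α=30°
  dir = (cos 30°, sin 30°) = (0.8660, 0.5000); from cell (3,4)
  next x-line at t=0.5889, next y-line at t=0.4200; Δt_x=1.1547, Δt_y=2.0000
    y: enter (3,5) at t=0.4200
    x: enter (4,5) at t=0.5889
    x: enter (5,5) at t=1.7436
    y: enter (5,6) at t=2.4200
    x: enter (6,6) at t=2.8983 ← occupied
  → r_3 = 2.8983
beam 4: φ=45°, α=75°
  dir = (cos 75°, sin 75°) = (0.2588, 0.9659); from cell (3,4)
  next x-line at t=1.9705, next y-line at t=0.2174; Δt_x=3.8637, Δt_y=1.0353
    y: enter (3,5) at t=0.2174
    y: enter (3,6) at t=1.2527
    x: enter (4,6) at t=1.9705
    y: enter (4,7) at t=2.2880
    y: enter (4,8) at t=3.3232 ← occupied
  → r_4 = 3.3232
beam 5: φ=90°, α=120°
  dir = (cos 120°, sin 120°) = (-0.5000, 0.8660); from cell (3,4)
  next x-line at t=0.9800, next y-line at t=0.2425; Δt_x=2.0000, Δt_y=1.1547
    y: enter (3,5) at t=0.2425
    x: enter (2,5) at t=0.9800
    y: enter (2,6) at t=1.3972
    y: enter (2,7) at t=2.5519
    x: enter (1,7) at t=2.9800
    y: enter (1,8) at t=3.7066
    y: enter (1,9) at t=4.8613 ← occupied
  → r_5 = 4.8613

ranges = [4.3763, 2.5985, 2.8983, 3.3232, 4.8613]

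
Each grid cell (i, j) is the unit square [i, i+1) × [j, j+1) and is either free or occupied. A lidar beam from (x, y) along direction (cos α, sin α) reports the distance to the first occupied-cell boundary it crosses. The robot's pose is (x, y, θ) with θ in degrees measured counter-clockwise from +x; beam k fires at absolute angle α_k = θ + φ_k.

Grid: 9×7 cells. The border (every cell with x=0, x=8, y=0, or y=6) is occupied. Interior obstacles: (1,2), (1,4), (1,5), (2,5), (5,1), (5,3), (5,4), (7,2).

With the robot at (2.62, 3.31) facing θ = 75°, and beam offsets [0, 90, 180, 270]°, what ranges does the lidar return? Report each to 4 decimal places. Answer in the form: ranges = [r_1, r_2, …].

ranges = [2.7849, 1.6771, 2.3915, 4.5345]

beam 1: φ=0°, α=75°
  direction (0.2588, 0.9659); cell (2,3); t to first gridline: x 1.4682, y 0.7143 (then +3.8637 / +1.0353)
    (2,4) via y @ 0.7143
    (3,4) via x @ 1.4682
    (3,5) via y @ 1.7496
    (3,6) via y @ 2.7849  # hit
  → r_1 = 2.7849
beam 2: φ=90°, α=165°
  direction (-0.9659, 0.2588); cell (2,3); t to first gridline: x 0.6419, y 2.6660 (then +1.0353 / +3.8637)
    (1,3) via x @ 0.6419
    (0,3) via x @ 1.6771  # hit
  → r_2 = 1.6771
beam 3: φ=180°, α=255°
  direction (-0.2588, -0.9659); cell (2,3); t to first gridline: x 2.3955, y 0.3209 (then +3.8637 / +1.0353)
    (2,2) via y @ 0.3209
    (2,1) via y @ 1.3562
    (2,0) via y @ 2.3915  # hit
  → r_3 = 2.3915
beam 4: φ=270°, α=345°
  direction (0.9659, -0.2588); cell (2,3); t to first gridline: x 0.3934, y 1.1977 (then +1.0353 / +3.8637)
    (3,3) via x @ 0.3934
    (3,2) via y @ 1.1977
    (4,2) via x @ 1.4287
    (5,2) via x @ 2.4640
    (6,2) via x @ 3.4992
    (7,2) via x @ 4.5345  # hit
  → r_4 = 4.5345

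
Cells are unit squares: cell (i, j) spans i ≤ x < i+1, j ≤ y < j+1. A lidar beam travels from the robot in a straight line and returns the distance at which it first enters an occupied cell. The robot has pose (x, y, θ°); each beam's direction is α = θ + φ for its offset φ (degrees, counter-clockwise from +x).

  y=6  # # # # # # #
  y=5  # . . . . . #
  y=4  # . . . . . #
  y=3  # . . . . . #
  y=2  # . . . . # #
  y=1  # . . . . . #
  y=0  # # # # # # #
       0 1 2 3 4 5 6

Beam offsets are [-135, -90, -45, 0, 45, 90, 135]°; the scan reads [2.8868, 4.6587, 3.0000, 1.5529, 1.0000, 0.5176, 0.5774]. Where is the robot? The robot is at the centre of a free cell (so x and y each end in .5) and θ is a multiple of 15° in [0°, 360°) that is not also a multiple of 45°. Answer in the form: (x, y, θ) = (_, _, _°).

(x, y, θ) = (2.5, 1.5, 165°)

Candidates: 24 free-cell centres × 16 headings = 384 poses. Raycast each; keep the one whose scan matches to 4 dp.
  (5.5, 3.5, 75°): beam 1 = 0.5774 ≠ 2.8868 ✗
  (2.5, 5.5, 150°): beam 1 = 1.9319 ≠ 2.8868 ✗
  (2.5, 5.5, 30°): beam 1 = 4.6587 ≠ 2.8868 ✗
  (1.5, 5.5, 210°): beam 1 = 0.5176 ≠ 2.8868 ✗
  …
  (2.5, 1.5, 165°): r_1=2.8868, r_2=4.6587, r_3=3.0000, r_4=1.5529, r_5=1.0000, r_6=0.5176, r_7=0.5774 — all match ✓
Only this pose fits every beam.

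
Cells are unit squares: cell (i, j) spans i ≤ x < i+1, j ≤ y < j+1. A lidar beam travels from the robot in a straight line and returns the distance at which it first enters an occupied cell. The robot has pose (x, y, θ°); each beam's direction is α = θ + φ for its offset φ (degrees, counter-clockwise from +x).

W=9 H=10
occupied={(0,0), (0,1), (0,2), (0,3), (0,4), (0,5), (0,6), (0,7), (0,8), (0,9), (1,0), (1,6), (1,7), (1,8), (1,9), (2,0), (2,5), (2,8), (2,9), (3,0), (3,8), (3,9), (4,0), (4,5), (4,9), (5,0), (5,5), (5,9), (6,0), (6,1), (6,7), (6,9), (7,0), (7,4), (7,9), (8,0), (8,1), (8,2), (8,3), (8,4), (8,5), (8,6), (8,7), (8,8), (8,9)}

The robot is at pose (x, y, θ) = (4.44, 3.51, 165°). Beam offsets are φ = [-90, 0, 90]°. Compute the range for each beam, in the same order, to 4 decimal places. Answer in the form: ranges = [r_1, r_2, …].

beam 1: φ=-90°, α=75°
  d=(0.2588,0.9659)  start (4,3)  tX=2.1637 tY=0.5073  stride 1/|dx|=3.8637 1/|dy|=1.0353
    cross y-line → (4,4), t=0.5073
    cross y-line → (4,5), t=1.5426 (wall)
  → r_1 = 1.5426
beam 2: φ=0°, α=165°
  d=(-0.9659,0.2588)  start (4,3)  tX=0.4555 tY=1.8932  stride 1/|dx|=1.0353 1/|dy|=3.8637
    cross x-line → (3,3), t=0.4555
    cross x-line → (2,3), t=1.4908
    cross y-line → (2,4), t=1.8932
    cross x-line → (1,4), t=2.5261
    cross x-line → (0,4), t=3.5614 (wall)
  → r_2 = 3.5614
beam 3: φ=90°, α=255°
  d=(-0.2588,-0.9659)  start (4,3)  tX=1.7000 tY=0.5280  stride 1/|dx|=3.8637 1/|dy|=1.0353
    cross y-line → (4,2), t=0.5280
    cross y-line → (4,1), t=1.5633
    cross x-line → (3,1), t=1.7000
    cross y-line → (3,0), t=2.5985 (wall)
  → r_3 = 2.5985

ranges = [1.5426, 3.5614, 2.5985]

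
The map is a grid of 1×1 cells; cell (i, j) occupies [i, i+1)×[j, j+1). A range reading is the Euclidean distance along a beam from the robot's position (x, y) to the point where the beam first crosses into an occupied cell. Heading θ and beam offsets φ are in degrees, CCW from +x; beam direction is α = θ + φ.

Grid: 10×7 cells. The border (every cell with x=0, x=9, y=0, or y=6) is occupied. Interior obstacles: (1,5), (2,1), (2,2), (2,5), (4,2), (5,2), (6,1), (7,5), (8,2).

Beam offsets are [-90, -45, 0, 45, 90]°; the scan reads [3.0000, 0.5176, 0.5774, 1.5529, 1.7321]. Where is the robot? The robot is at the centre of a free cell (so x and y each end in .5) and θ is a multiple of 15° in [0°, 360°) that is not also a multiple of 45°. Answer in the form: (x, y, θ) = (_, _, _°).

(x, y, θ) = (2.5, 4.5, 120°)

Candidates: 31 free-cell centres × 16 headings = 496 poses. Raycast each; keep the one whose scan matches to 4 dp.
  (3.5, 5.5, 15°): beam 1 = 2.5882 ≠ 3.0000 ✗
  (6.5, 3.5, 75°): beam 1 = 1.9319 ≠ 3.0000 ✗
  (7.5, 1.5, 345°): beam 1 = 0.5176 ≠ 3.0000 ✗
  (5.5, 4.5, 15°): beam 1 = 1.5529 ≠ 3.0000 ✗
  (2.5, 4.5, 60°): beam 2 = 4.6587 ≠ 0.5176 ✗
  …
  (2.5, 4.5, 120°): r_1=3.0000, r_2=0.5176, r_3=0.5774, r_4=1.5529, r_5=1.7321 — all match ✓
Unique over the lattice → pose = (2.5, 4.5, 120°).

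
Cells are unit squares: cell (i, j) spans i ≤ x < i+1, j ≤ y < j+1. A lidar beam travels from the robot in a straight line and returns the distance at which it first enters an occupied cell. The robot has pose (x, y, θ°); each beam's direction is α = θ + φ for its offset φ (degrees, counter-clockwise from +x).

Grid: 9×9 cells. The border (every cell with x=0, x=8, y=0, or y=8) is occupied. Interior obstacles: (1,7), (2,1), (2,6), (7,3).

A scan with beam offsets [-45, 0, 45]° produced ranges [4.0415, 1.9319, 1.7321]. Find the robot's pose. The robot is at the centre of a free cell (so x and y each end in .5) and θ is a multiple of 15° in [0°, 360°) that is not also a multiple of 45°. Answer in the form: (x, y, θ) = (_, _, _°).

(x, y, θ) = (4.5, 2.5, 195°)

Enumerate (i+0.5, j+0.5, θ) over the 45 free cells and 16 admissible headings. For each, cast all 3 beams and compare to the given ranges.
  (6.5, 5.5, 240°): beam 1 = 5.6940 ≠ 4.0415 ✗
  (4.5, 2.5, 285°): beam 1 = 1.7321 ≠ 4.0415 ✗
  (5.5, 3.5, 15°): beam 1 = 2.8868 ≠ 4.0415 ✗
  (5.5, 1.5, 300°): beam 1 = 0.5176 ≠ 4.0415 ✗
  …
  (4.5, 2.5, 195°): r_1=4.0415, r_2=1.9319, r_3=1.7321 — all match ✓
Unique over the lattice → pose = (4.5, 2.5, 195°).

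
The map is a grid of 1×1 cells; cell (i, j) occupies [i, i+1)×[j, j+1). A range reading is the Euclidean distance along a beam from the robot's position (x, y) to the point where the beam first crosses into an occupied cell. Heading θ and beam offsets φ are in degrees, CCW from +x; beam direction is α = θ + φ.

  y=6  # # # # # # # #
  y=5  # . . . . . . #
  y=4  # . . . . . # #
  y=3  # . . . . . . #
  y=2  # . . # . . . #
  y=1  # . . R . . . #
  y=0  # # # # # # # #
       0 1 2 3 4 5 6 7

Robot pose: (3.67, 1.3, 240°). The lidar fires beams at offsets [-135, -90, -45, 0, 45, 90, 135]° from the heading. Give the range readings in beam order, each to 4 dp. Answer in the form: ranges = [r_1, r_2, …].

ranges = [0.7247, 3.0831, 1.1591, 0.3464, 0.3106, 0.6000, 3.4475]

beam 1: φ=-135°, α=105°
  direction (-0.2588, 0.9659); cell (3,1); t to first gridline: x 2.5887, y 0.7247 (then +3.8637 / +1.0353)
    (3,2) via y @ 0.7247  # hit
  → r_1 = 0.7247
beam 2: φ=-90°, α=150°
  direction (-0.8660, 0.5000); cell (3,1); t to first gridline: x 0.7736, y 1.4000 (then +1.1547 / +2.0000)
    (2,1) via x @ 0.7736
    (2,2) via y @ 1.4000
    (1,2) via x @ 1.9283
    (0,2) via x @ 3.0831  # hit
  → r_2 = 3.0831
beam 3: φ=-45°, α=195°
  direction (-0.9659, -0.2588); cell (3,1); t to first gridline: x 0.6936, y 1.1591 (then +1.0353 / +3.8637)
    (2,1) via x @ 0.6936
    (2,0) via y @ 1.1591  # hit
  → r_3 = 1.1591
beam 4: φ=0°, α=240°
  direction (-0.5000, -0.8660); cell (3,1); t to first gridline: x 1.3400, y 0.3464 (then +2.0000 / +1.1547)
    (3,0) via y @ 0.3464  # hit
  → r_4 = 0.3464
beam 5: φ=45°, α=285°
  direction (0.2588, -0.9659); cell (3,1); t to first gridline: x 1.2750, y 0.3106 (then +3.8637 / +1.0353)
    (3,0) via y @ 0.3106  # hit
  → r_5 = 0.3106
beam 6: φ=90°, α=330°
  direction (0.8660, -0.5000); cell (3,1); t to first gridline: x 0.3811, y 0.6000 (then +1.1547 / +2.0000)
    (4,1) via x @ 0.3811
    (4,0) via y @ 0.6000  # hit
  → r_6 = 0.6000
beam 7: φ=135°, α=15°
  direction (0.9659, 0.2588); cell (3,1); t to first gridline: x 0.3416, y 2.7046 (then +1.0353 / +3.8637)
    (4,1) via x @ 0.3416
    (5,1) via x @ 1.3769
    (6,1) via x @ 2.4122
    (6,2) via y @ 2.7046
    (7,2) via x @ 3.4475  # hit
  → r_7 = 3.4475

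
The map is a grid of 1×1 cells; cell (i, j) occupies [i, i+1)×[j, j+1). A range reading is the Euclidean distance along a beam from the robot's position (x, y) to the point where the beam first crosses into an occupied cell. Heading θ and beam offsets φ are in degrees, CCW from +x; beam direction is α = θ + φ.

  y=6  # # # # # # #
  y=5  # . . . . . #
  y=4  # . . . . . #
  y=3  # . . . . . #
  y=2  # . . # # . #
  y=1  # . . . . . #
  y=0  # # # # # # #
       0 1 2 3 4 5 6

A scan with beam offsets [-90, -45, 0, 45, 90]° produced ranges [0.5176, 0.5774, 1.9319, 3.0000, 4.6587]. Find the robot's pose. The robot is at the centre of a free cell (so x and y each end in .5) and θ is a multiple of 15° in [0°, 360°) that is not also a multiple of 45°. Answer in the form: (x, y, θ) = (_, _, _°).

Candidates: 23 free-cell centres × 16 headings = 368 poses. Raycast each; keep the one whose scan matches to 4 dp.
  (3.5, 5.5, 150°): beam 1 = 0.5774 ≠ 0.5176 ✗
  (3.5, 5.5, 15°): beam 1 = 2.5882 ≠ 0.5176 ✗
  (1.5, 3.5, 15°): beam 1 = 2.5882 ≠ 0.5176 ✗
  (1.5, 3.5, 60°): beam 1 = 1.7321 ≠ 0.5176 ✗
  (3.5, 1.5, 195°): beam 2 = 2.8868 ≠ 0.5774 ✗
  …
  (1.5, 5.5, 255°): r_1=0.5176, r_2=0.5774, r_3=1.9319, r_4=3.0000, r_5=4.6587 — all match ✓
Only this pose fits every beam.

(x, y, θ) = (1.5, 5.5, 255°)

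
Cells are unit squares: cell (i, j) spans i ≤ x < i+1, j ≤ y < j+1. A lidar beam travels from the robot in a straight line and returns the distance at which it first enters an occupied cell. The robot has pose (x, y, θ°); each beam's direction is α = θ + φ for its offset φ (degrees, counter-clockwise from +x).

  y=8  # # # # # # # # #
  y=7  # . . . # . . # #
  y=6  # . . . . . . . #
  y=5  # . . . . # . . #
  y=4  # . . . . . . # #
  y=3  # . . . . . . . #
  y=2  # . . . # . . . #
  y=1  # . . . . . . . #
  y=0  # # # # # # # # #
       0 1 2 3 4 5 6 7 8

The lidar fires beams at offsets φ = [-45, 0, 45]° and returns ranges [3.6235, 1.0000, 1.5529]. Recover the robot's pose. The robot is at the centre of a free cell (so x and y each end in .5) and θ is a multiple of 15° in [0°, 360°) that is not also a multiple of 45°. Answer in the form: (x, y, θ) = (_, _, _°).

Candidates: 44 free-cell centres × 16 headings = 704 poses. Raycast each; keep the one whose scan matches to 4 dp.
  (6.5, 5.5, 195°): beam 1 = 0.5774 ≠ 3.6235 ✗
  (6.5, 2.5, 300°): beam 1 = 1.5529 ≠ 3.6235 ✗
  (6.5, 5.5, 285°): beam 1 = 3.0000 ≠ 3.6235 ✗
  …
  (3.5, 6.5, 60°): r_1=3.6235, r_2=1.0000, r_3=1.5529 — all match ✓
Only this pose fits every beam.

(x, y, θ) = (3.5, 6.5, 60°)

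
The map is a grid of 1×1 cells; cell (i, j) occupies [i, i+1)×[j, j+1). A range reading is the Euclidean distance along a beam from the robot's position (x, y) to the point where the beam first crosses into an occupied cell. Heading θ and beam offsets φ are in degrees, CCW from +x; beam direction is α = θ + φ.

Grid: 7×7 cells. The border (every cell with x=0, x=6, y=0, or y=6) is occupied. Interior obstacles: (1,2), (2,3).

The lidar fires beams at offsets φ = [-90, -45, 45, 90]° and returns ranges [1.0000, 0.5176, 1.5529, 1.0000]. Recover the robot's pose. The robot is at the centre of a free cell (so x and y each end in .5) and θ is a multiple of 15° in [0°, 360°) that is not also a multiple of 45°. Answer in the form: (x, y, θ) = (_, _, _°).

(x, y, θ) = (1.5, 4.5, 210°)

Enumerate (i+0.5, j+0.5, θ) over the 23 free cells and 16 admissible headings. For each, cast all 4 beams and compare to the given ranges.
  (4.5, 2.5, 300°): beam 1 = 3.0000 ≠ 1.0000 ✗
  (2.5, 5.5, 60°): beam 1 = 4.0415 ≠ 1.0000 ✗
  (2.5, 4.5, 150°): beam 1 = 1.7321 ≠ 1.0000 ✗
  …
  (1.5, 4.5, 210°): r_1=1.0000, r_2=0.5176, r_3=1.5529, r_4=1.0000 — all match ✓
Unique over the lattice → pose = (1.5, 4.5, 210°).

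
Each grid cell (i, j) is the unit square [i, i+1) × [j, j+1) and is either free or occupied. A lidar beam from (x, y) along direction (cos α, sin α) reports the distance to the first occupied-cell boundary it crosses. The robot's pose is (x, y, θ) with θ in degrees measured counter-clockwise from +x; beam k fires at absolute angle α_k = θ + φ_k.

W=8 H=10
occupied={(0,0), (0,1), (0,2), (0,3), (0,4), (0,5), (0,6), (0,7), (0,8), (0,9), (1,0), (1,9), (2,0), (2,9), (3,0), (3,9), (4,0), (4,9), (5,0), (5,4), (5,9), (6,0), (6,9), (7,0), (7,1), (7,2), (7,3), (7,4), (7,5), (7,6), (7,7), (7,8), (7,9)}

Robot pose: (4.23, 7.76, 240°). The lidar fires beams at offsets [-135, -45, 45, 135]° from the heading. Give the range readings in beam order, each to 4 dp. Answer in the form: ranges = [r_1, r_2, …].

beam 1: φ=-135°, α=105°
  dir = (cos 105°, sin 105°) = (-0.2588, 0.9659); from cell (4,7)
  next x-line at t=0.8887, next y-line at t=0.2485; Δt_x=3.8637, Δt_y=1.0353
    y: enter (4,8) at t=0.2485
    x: enter (3,8) at t=0.8887
    y: enter (3,9) at t=1.2837 ← occupied
  → r_1 = 1.2837
beam 2: φ=-45°, α=195°
  dir = (cos 195°, sin 195°) = (-0.9659, -0.2588); from cell (4,7)
  next x-line at t=0.2381, next y-line at t=2.9364; Δt_x=1.0353, Δt_y=3.8637
    x: enter (3,7) at t=0.2381
    x: enter (2,7) at t=1.2734
    x: enter (1,7) at t=2.3087
    y: enter (1,6) at t=2.9364
    x: enter (0,6) at t=3.3439 ← occupied
  → r_2 = 3.3439
beam 3: φ=45°, α=285°
  dir = (cos 285°, sin 285°) = (0.2588, -0.9659); from cell (4,7)
  next x-line at t=2.9751, next y-line at t=0.7868; Δt_x=3.8637, Δt_y=1.0353
    y: enter (4,6) at t=0.7868
    y: enter (4,5) at t=1.8221
    y: enter (4,4) at t=2.8574
    x: enter (5,4) at t=2.9751 ← occupied
  → r_3 = 2.9751
beam 4: φ=135°, α=15°
  dir = (cos 15°, sin 15°) = (0.9659, 0.2588); from cell (4,7)
  next x-line at t=0.7972, next y-line at t=0.9273; Δt_x=1.0353, Δt_y=3.8637
    x: enter (5,7) at t=0.7972
    y: enter (5,8) at t=0.9273
    x: enter (6,8) at t=1.8324
    x: enter (7,8) at t=2.8677 ← occupied
  → r_4 = 2.8677

ranges = [1.2837, 3.3439, 2.9751, 2.8677]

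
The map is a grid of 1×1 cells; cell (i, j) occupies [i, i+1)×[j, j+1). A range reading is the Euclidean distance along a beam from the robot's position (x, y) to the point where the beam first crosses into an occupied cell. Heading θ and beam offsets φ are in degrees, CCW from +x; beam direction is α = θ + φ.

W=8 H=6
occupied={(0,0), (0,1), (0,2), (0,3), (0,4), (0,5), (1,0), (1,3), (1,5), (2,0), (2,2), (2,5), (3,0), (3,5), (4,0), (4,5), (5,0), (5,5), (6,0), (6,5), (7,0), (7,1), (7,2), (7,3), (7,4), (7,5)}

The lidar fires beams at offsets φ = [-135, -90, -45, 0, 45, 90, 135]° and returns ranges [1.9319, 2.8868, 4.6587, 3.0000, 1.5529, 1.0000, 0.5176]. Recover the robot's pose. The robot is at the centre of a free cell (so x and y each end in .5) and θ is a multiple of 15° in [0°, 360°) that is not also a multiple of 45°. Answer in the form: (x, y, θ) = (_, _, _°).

(x, y, θ) = (6.5, 2.5, 210°)

Enumerate (i+0.5, j+0.5, θ) over the 22 free cells and 16 admissible headings. For each, cast all 7 beams and compare to the given ranges.
  (1.5, 1.5, 255°): beam 1 = 1.0000 ≠ 1.9319 ✗
  (4.5, 1.5, 60°): beam 1 = 0.5176 ≠ 1.9319 ✗
  (2.5, 4.5, 210°): beam 1 = 0.5176 ≠ 1.9319 ✗
  (6.5, 4.5, 30°): beam 1 = 3.6235 ≠ 1.9319 ✗
  (5.5, 3.5, 150°): beam 1 = 1.5529 ≠ 1.9319 ✗
  …
  (6.5, 2.5, 210°): r_1=1.9319, r_2=2.8868, r_3=4.6587, r_4=3.0000, r_5=1.5529, r_6=1.0000, r_7=0.5176 — all match ✓
Unique over the lattice → pose = (6.5, 2.5, 210°).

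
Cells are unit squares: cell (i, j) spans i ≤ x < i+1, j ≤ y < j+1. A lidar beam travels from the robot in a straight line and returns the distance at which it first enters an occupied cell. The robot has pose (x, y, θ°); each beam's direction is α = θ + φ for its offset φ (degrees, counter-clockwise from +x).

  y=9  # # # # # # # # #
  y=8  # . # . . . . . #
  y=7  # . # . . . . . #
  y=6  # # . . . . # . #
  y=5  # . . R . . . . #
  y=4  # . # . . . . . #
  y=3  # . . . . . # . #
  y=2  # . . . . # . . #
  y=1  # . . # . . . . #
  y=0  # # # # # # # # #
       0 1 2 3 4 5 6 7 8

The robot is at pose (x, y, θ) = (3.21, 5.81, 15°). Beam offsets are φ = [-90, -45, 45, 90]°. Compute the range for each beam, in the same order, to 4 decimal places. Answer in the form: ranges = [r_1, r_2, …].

ranges = [4.9797, 3.6200, 3.6835, 1.2320]

beam 1: φ=-90°, α=285°
  d=(0.2588,-0.9659)  start (3,5)  tX=3.0523 tY=0.8386  stride 1/|dx|=3.8637 1/|dy|=1.0353
    cross y-line → (3,4), t=0.8386
    cross y-line → (3,3), t=1.8738
    cross y-line → (3,2), t=2.9091
    cross x-line → (4,2), t=3.0523
    cross y-line → (4,1), t=3.9444
    cross y-line → (4,0), t=4.9797 (wall)
  → r_1 = 4.9797
beam 2: φ=-45°, α=330°
  d=(0.8660,-0.5000)  start (3,5)  tX=0.9122 tY=1.6200  stride 1/|dx|=1.1547 1/|dy|=2.0000
    cross x-line → (4,5), t=0.9122
    cross y-line → (4,4), t=1.6200
    cross x-line → (5,4), t=2.0669
    cross x-line → (6,4), t=3.2216
    cross y-line → (6,3), t=3.6200 (wall)
  → r_2 = 3.6200
beam 3: φ=45°, α=60°
  d=(0.5000,0.8660)  start (3,5)  tX=1.5800 tY=0.2194  stride 1/|dx|=2.0000 1/|dy|=1.1547
    cross y-line → (3,6), t=0.2194
    cross y-line → (3,7), t=1.3741
    cross x-line → (4,7), t=1.5800
    cross y-line → (4,8), t=2.5288
    cross x-line → (5,8), t=3.5800
    cross y-line → (5,9), t=3.6835 (wall)
  → r_3 = 3.6835
beam 4: φ=90°, α=105°
  d=(-0.2588,0.9659)  start (3,5)  tX=0.8114 tY=0.1967  stride 1/|dx|=3.8637 1/|dy|=1.0353
    cross y-line → (3,6), t=0.1967
    cross x-line → (2,6), t=0.8114
    cross y-line → (2,7), t=1.2320 (wall)
  → r_4 = 1.2320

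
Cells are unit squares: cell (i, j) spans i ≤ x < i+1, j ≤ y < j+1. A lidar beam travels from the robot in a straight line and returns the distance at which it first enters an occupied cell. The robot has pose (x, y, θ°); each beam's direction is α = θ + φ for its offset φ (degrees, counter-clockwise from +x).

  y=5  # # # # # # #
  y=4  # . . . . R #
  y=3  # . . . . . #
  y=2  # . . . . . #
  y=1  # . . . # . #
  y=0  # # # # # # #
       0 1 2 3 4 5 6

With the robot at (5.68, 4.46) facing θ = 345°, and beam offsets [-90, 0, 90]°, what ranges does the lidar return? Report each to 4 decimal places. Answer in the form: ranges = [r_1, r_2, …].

ranges = [2.6273, 0.3313, 0.5590]

beam 1: φ=-90°, α=255°
  d=(-0.2588,-0.9659)  start (5,4)  tX=2.6273 tY=0.4762  stride 1/|dx|=3.8637 1/|dy|=1.0353
    cross y-line → (5,3), t=0.4762
    cross y-line → (5,2), t=1.5115
    cross y-line → (5,1), t=2.5468
    cross x-line → (4,1), t=2.6273 (wall)
  → r_1 = 2.6273
beam 2: φ=0°, α=345°
  d=(0.9659,-0.2588)  start (5,4)  tX=0.3313 tY=1.7773  stride 1/|dx|=1.0353 1/|dy|=3.8637
    cross x-line → (6,4), t=0.3313 (wall)
  → r_2 = 0.3313
beam 3: φ=90°, α=75°
  d=(0.2588,0.9659)  start (5,4)  tX=1.2364 tY=0.5590  stride 1/|dx|=3.8637 1/|dy|=1.0353
    cross y-line → (5,5), t=0.5590 (wall)
  → r_3 = 0.5590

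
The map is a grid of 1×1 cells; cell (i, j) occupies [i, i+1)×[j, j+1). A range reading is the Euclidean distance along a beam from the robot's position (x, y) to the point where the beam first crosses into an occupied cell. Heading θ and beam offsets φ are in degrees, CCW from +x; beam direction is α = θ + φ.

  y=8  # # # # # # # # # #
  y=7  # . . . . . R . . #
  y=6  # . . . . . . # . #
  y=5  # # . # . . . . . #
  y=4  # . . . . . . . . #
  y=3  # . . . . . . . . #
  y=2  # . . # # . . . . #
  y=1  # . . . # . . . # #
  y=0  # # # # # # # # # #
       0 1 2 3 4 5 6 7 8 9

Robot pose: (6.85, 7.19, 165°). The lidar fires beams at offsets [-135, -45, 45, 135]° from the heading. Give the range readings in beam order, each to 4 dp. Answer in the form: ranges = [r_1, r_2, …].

ranges = [1.6200, 0.9353, 3.2909, 0.3000]

beam 1: φ=-135°, α=30°
  direction (0.8660, 0.5000); cell (6,7); t to first gridline: x 0.1732, y 1.6200 (then +1.1547 / +2.0000)
    (7,7) via x @ 0.1732
    (8,7) via x @ 1.3279
    (8,8) via y @ 1.6200  # hit
  → r_1 = 1.6200
beam 2: φ=-45°, α=120°
  direction (-0.5000, 0.8660); cell (6,7); t to first gridline: x 1.7000, y 0.9353 (then +2.0000 / +1.1547)
    (6,8) via y @ 0.9353  # hit
  → r_2 = 0.9353
beam 3: φ=45°, α=210°
  direction (-0.8660, -0.5000); cell (6,7); t to first gridline: x 0.9815, y 0.3800 (then +1.1547 / +2.0000)
    (6,6) via y @ 0.3800
    (5,6) via x @ 0.9815
    (4,6) via x @ 2.1362
    (4,5) via y @ 2.3800
    (3,5) via x @ 3.2909  # hit
  → r_3 = 3.2909
beam 4: φ=135°, α=300°
  direction (0.5000, -0.8660); cell (6,7); t to first gridline: x 0.3000, y 0.2194 (then +2.0000 / +1.1547)
    (6,6) via y @ 0.2194
    (7,6) via x @ 0.3000  # hit
  → r_4 = 0.3000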